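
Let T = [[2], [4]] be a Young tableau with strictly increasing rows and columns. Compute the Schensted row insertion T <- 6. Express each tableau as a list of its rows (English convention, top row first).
[[2, 6], [4]]

6 is larger than every entry of row 1, so it is appended to row 1. The new tableau is [[2, 6], [4]].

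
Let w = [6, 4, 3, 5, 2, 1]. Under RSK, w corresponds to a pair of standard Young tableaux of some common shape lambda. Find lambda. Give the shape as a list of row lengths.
Row-insert each entry into an empty tableau.

After inserting 6: P = [[6]].
After inserting 4: P = [[4], [6]].
After inserting 3: P = [[3], [4], [6]].
After inserting 5: P = [[3, 5], [4], [6]].
After inserting 2: P = [[2, 5], [3], [4], [6]].
After inserting 1: P = [[1, 5], [2], [3], [4], [6]].

The final insertion tableau P = [[1, 5], [2], [3], [4], [6]] has shape [2, 1, 1, 1, 1].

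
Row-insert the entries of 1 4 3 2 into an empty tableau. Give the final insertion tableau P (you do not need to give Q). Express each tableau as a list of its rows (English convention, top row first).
P = [[1, 2], [3], [4]]

Insert 1: appended to row 1. P = [[1]].
Insert 4: appended to row 1. P = [[1, 4]].
Insert 3: 3 bumps 4 from row 1; 4 starts row 2. P = [[1, 3], [4]].
Insert 2: 2 bumps 3 from row 1; 3 bumps 4 from row 2; 4 starts row 3. P = [[1, 2], [3], [4]].

So P = [[1, 2], [3], [4]].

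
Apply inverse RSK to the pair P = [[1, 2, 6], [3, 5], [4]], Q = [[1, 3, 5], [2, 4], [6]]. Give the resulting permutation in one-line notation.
Reverse the RSK construction: for i from n down to 1, find the cell of Q containing i, remove the entry at that cell from P, and reverse-bump it up through P; the value ejected from row 1 is w(i).

Step i=6: Q has 6 at row 3, column 1; remove 4 from row 3 of P and reverse-bump: 4 enters row 2 and ejects 3; 3 enters row 1 and ejects 2. So w(6) = 2. P is now [[1, 3, 6], [4, 5]].
Step i=5: Q has 5 at row 1, column 3; remove that cell from P, ejecting 6. So w(5) = 6. P is now [[1, 3], [4, 5]].
Step i=4: Q has 4 at row 2, column 2; remove 5 from row 2 of P and reverse-bump: 5 enters row 1 and ejects 3. So w(4) = 3. P is now [[1, 5], [4]].
Step i=3: Q has 3 at row 1, column 2; remove that cell from P, ejecting 5. So w(3) = 5. P is now [[1], [4]].
Step i=2: Q has 2 at row 2, column 1; remove 4 from row 2 of P and reverse-bump: 4 enters row 1 and ejects 1. So w(2) = 1. P is now [[4]].
Step i=1: Q has 1 at row 1, column 1; remove that cell from P, ejecting 4. So w(1) = 4. P is now [].

So w = 4 1 5 3 6 2.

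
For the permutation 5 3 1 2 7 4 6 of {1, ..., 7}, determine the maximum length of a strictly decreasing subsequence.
3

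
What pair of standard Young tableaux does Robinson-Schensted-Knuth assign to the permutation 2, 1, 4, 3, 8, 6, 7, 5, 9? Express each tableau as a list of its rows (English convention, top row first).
P = [[1, 3, 5, 7, 9], [2, 4, 6], [8]], Q = [[1, 3, 5, 7, 9], [2, 4, 6], [8]]

Insert each entry of the permutation into P by Schensted row insertion, recording in Q the position of each new cell.

After inserting 2: P = [[2]].
After inserting 1: P = [[1], [2]].
After inserting 4: P = [[1, 4], [2]].
After inserting 3: P = [[1, 3], [2, 4]].
After inserting 8: P = [[1, 3, 8], [2, 4]].
After inserting 6: P = [[1, 3, 6], [2, 4, 8]].
After inserting 7: P = [[1, 3, 6, 7], [2, 4, 8]].
After inserting 5: P = [[1, 3, 5, 7], [2, 4, 6], [8]].
After inserting 9: P = [[1, 3, 5, 7, 9], [2, 4, 6], [8]].

So P = [[1, 3, 5, 7, 9], [2, 4, 6], [8]], Q = [[1, 3, 5, 7, 9], [2, 4, 6], [8]].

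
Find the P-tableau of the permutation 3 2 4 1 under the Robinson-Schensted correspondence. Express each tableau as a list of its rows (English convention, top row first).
After inserting 3: P = [[3]].
After inserting 2: P = [[2], [3]].
After inserting 4: P = [[2, 4], [3]].
After inserting 1: P = [[1, 4], [2], [3]].

So P = [[1, 4], [2], [3]].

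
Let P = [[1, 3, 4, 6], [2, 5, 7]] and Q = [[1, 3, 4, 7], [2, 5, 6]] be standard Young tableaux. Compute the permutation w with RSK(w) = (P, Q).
2 1 5 7 3 4 6

Reverse the RSK construction: for i from n down to 1, find the cell of Q containing i, remove the entry at that cell from P, and reverse-bump it up through P; the value ejected from row 1 is w(i).

Step i=7: Q has 7 at row 1, column 4; remove that cell from P, ejecting 6. So w(7) = 6. P is now [[1, 3, 4], [2, 5, 7]].
Step i=6: Q has 6 at row 2, column 3; remove 7 from row 2 of P and reverse-bump: 7 enters row 1 and ejects 4. So w(6) = 4. P is now [[1, 3, 7], [2, 5]].
Step i=5: Q has 5 at row 2, column 2; remove 5 from row 2 of P and reverse-bump: 5 enters row 1 and ejects 3. So w(5) = 3. P is now [[1, 5, 7], [2]].
Step i=4: Q has 4 at row 1, column 3; remove that cell from P, ejecting 7. So w(4) = 7. P is now [[1, 5], [2]].
Step i=3: Q has 3 at row 1, column 2; remove that cell from P, ejecting 5. So w(3) = 5. P is now [[1], [2]].
Step i=2: Q has 2 at row 2, column 1; remove 2 from row 2 of P and reverse-bump: 2 enters row 1 and ejects 1. So w(2) = 1. P is now [[2]].
Step i=1: Q has 1 at row 1, column 1; remove that cell from P, ejecting 2. So w(1) = 2. P is now [].

So w = 2 1 5 7 3 4 6.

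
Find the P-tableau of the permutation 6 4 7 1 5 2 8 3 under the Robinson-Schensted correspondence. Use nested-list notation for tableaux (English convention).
P = [[1, 2, 3], [4, 5, 8], [6, 7]]

Insert 6: appended to row 1. P = [[6]].
Insert 4: 4 bumps 6 from row 1; 6 starts row 2. P = [[4], [6]].
Insert 7: appended to row 1. P = [[4, 7], [6]].
Insert 1: 1 bumps 4 from row 1; 4 bumps 6 from row 2; 6 starts row 3. P = [[1, 7], [4], [6]].
Insert 5: 5 bumps 7 from row 1; 7 appends to row 2. P = [[1, 5], [4, 7], [6]].
Insert 2: 2 bumps 5 from row 1; 5 bumps 7 from row 2; 7 appends to row 3. P = [[1, 2], [4, 5], [6, 7]].
Insert 8: appended to row 1. P = [[1, 2, 8], [4, 5], [6, 7]].
Insert 3: 3 bumps 8 from row 1; 8 appends to row 2. P = [[1, 2, 3], [4, 5, 8], [6, 7]].

So P = [[1, 2, 3], [4, 5, 8], [6, 7]].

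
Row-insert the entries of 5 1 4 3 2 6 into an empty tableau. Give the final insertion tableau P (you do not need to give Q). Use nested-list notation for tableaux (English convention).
P = [[1, 2, 6], [3], [4], [5]]

Insert 5: appended to row 1. P = [[5]].
Insert 1: 1 bumps 5 from row 1; 5 starts row 2. P = [[1], [5]].
Insert 4: appended to row 1. P = [[1, 4], [5]].
Insert 3: 3 bumps 4 from row 1; 4 bumps 5 from row 2; 5 starts row 3. P = [[1, 3], [4], [5]].
Insert 2: 2 bumps 3 from row 1; 3 bumps 4 from row 2; 4 bumps 5 from row 3; 5 starts row 4. P = [[1, 2], [3], [4], [5]].
Insert 6: appended to row 1. P = [[1, 2, 6], [3], [4], [5]].

So P = [[1, 2, 6], [3], [4], [5]].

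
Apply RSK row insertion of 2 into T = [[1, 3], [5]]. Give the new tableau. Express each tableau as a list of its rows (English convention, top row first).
[[1, 2], [3], [5]]

In row 1, 2 replaces 3 (the leftmost entry greater than 2); 3 is bumped to row 2. In row 2, 3 replaces 5 (the leftmost entry greater than 3); 5 is bumped to row 3. 5 starts a new row 3. The new tableau is [[1, 2], [3], [5]].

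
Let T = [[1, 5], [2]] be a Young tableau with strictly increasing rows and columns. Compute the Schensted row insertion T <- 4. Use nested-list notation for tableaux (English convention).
[[1, 4], [2, 5]]

In row 1, 4 replaces 5 (the leftmost entry greater than 4); 5 is bumped to row 2. 5 is appended to row 2. The new tableau is [[1, 4], [2, 5]].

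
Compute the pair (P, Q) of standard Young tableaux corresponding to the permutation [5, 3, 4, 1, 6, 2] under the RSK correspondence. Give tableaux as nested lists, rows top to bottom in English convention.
Insert each entry of the permutation into P by Schensted row insertion, recording in Q the position of each new cell.

Insert 5: appended to row 1. P = [[5]].
Insert 3: 3 bumps 5 from row 1; 5 starts row 2. P = [[3], [5]].
Insert 4: appended to row 1. P = [[3, 4], [5]].
Insert 1: 1 bumps 3 from row 1; 3 bumps 5 from row 2; 5 starts row 3. P = [[1, 4], [3], [5]].
Insert 6: appended to row 1. P = [[1, 4, 6], [3], [5]].
Insert 2: 2 bumps 4 from row 1; 4 appends to row 2. P = [[1, 2, 6], [3, 4], [5]].

So P = [[1, 2, 6], [3, 4], [5]], Q = [[1, 3, 5], [2, 6], [4]].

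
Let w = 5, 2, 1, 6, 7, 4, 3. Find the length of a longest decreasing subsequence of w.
3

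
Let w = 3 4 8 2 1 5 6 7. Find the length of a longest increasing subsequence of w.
5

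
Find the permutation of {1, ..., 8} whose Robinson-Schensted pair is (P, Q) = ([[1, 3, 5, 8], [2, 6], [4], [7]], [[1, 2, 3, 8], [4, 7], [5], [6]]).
Reverse the RSK construction: for i from n down to 1, find the cell of Q containing i, remove the entry at that cell from P, and reverse-bump it up through P; the value ejected from row 1 is w(i).

Step i=8: Q has 8 at row 1, column 4; remove that cell from P, ejecting 8. So w(8) = 8. P is now [[1, 3, 5], [2, 6], [4], [7]].
Step i=7: Q has 7 at row 2, column 2; remove 6 from row 2 of P and reverse-bump: 6 enters row 1 and ejects 5. So w(7) = 5. P is now [[1, 3, 6], [2], [4], [7]].
Step i=6: Q has 6 at row 4, column 1; remove 7 from row 4 of P and reverse-bump: 7 enters row 3 and ejects 4; 4 enters row 2 and ejects 2; 2 enters row 1 and ejects 1. So w(6) = 1. P is now [[2, 3, 6], [4], [7]].
Step i=5: Q has 5 at row 3, column 1; remove 7 from row 3 of P and reverse-bump: 7 enters row 2 and ejects 4; 4 enters row 1 and ejects 3. So w(5) = 3. P is now [[2, 4, 6], [7]].
Step i=4: Q has 4 at row 2, column 1; remove 7 from row 2 of P and reverse-bump: 7 enters row 1 and ejects 6. So w(4) = 6. P is now [[2, 4, 7]].
Step i=3: Q has 3 at row 1, column 3; remove that cell from P, ejecting 7. So w(3) = 7. P is now [[2, 4]].
Step i=2: Q has 2 at row 1, column 2; remove that cell from P, ejecting 4. So w(2) = 4. P is now [[2]].
Step i=1: Q has 1 at row 1, column 1; remove that cell from P, ejecting 2. So w(1) = 2. P is now [].

So w = 2 4 7 6 3 1 5 8.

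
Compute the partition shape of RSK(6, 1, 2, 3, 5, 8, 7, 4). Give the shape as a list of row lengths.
Row-insert each entry into an empty tableau.

After inserting 6: P = [[6]].
After inserting 1: P = [[1], [6]].
After inserting 2: P = [[1, 2], [6]].
After inserting 3: P = [[1, 2, 3], [6]].
After inserting 5: P = [[1, 2, 3, 5], [6]].
After inserting 8: P = [[1, 2, 3, 5, 8], [6]].
After inserting 7: P = [[1, 2, 3, 5, 7], [6, 8]].
After inserting 4: P = [[1, 2, 3, 4, 7], [5, 8], [6]].

The final insertion tableau P = [[1, 2, 3, 4, 7], [5, 8], [6]] has shape [5, 2, 1].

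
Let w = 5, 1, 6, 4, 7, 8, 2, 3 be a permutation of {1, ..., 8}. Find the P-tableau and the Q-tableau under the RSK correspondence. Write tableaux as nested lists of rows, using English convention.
P = [[1, 2, 3, 8], [4, 6, 7], [5]], Q = [[1, 3, 5, 6], [2, 4, 8], [7]]

Insert each entry of the permutation into P by Schensted row insertion, recording in Q the position of each new cell.

Insert 5: appended to row 1. P = [[5]].
Insert 1: 1 bumps 5 from row 1; 5 starts row 2. P = [[1], [5]].
Insert 6: appended to row 1. P = [[1, 6], [5]].
Insert 4: 4 bumps 6 from row 1; 6 appends to row 2. P = [[1, 4], [5, 6]].
Insert 7: appended to row 1. P = [[1, 4, 7], [5, 6]].
Insert 8: appended to row 1. P = [[1, 4, 7, 8], [5, 6]].
Insert 2: 2 bumps 4 from row 1; 4 bumps 5 from row 2; 5 starts row 3. P = [[1, 2, 7, 8], [4, 6], [5]].
Insert 3: 3 bumps 7 from row 1; 7 appends to row 2. P = [[1, 2, 3, 8], [4, 6, 7], [5]].

So P = [[1, 2, 3, 8], [4, 6, 7], [5]], Q = [[1, 3, 5, 6], [2, 4, 8], [7]].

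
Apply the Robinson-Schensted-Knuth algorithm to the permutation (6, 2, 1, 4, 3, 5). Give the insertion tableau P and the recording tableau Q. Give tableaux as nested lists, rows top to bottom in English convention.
P = [[1, 3, 5], [2, 4], [6]], Q = [[1, 4, 6], [2, 5], [3]]

Insert each entry of the permutation into P by Schensted row insertion, recording in Q the position of each new cell.

Insert 6: appended to row 1. P = [[6]].
Insert 2: 2 bumps 6 from row 1; 6 starts row 2. P = [[2], [6]].
Insert 1: 1 bumps 2 from row 1; 2 bumps 6 from row 2; 6 starts row 3. P = [[1], [2], [6]].
Insert 4: appended to row 1. P = [[1, 4], [2], [6]].
Insert 3: 3 bumps 4 from row 1; 4 appends to row 2. P = [[1, 3], [2, 4], [6]].
Insert 5: appended to row 1. P = [[1, 3, 5], [2, 4], [6]].

So P = [[1, 3, 5], [2, 4], [6]], Q = [[1, 4, 6], [2, 5], [3]].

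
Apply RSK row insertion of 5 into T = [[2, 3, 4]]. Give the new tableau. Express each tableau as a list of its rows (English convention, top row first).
[[2, 3, 4, 5]]

5 is larger than every entry of row 1, so it is appended to row 1. The new tableau is [[2, 3, 4, 5]].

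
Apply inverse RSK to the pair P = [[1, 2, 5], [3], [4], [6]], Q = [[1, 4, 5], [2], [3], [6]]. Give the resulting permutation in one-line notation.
Reverse the RSK construction: for i from n down to 1, find the cell of Q containing i, remove the entry at that cell from P, and reverse-bump it up through P; the value ejected from row 1 is w(i).

Step i=6: Q has 6 at row 4, column 1; remove 6 from row 4 of P and reverse-bump: 6 enters row 3 and ejects 4; 4 enters row 2 and ejects 3; 3 enters row 1 and ejects 2. So w(6) = 2. P is now [[1, 3, 5], [4], [6]].
Step i=5: Q has 5 at row 1, column 3; remove that cell from P, ejecting 5. So w(5) = 5. P is now [[1, 3], [4], [6]].
Step i=4: Q has 4 at row 1, column 2; remove that cell from P, ejecting 3. So w(4) = 3. P is now [[1], [4], [6]].
Step i=3: Q has 3 at row 3, column 1; remove 6 from row 3 of P and reverse-bump: 6 enters row 2 and ejects 4; 4 enters row 1 and ejects 1. So w(3) = 1. P is now [[4], [6]].
Step i=2: Q has 2 at row 2, column 1; remove 6 from row 2 of P and reverse-bump: 6 enters row 1 and ejects 4. So w(2) = 4. P is now [[6]].
Step i=1: Q has 1 at row 1, column 1; remove that cell from P, ejecting 6. So w(1) = 6. P is now [].

So w = 6 4 1 3 5 2.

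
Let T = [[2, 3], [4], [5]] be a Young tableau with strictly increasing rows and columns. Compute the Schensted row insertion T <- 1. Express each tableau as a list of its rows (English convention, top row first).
[[1, 3], [2], [4], [5]]

In row 1, 1 replaces 2 (the leftmost entry greater than 1); 2 is bumped to row 2. In row 2, 2 replaces 4 (the leftmost entry greater than 2); 4 is bumped to row 3. In row 3, 4 replaces 5 (the leftmost entry greater than 4); 5 is bumped to row 4. 5 starts a new row 4. The new tableau is [[1, 3], [2], [4], [5]].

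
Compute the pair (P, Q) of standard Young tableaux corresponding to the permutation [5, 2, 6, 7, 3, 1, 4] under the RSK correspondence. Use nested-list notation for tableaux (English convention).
Insert each entry of the permutation into P by Schensted row insertion, recording in Q the position of each new cell.

Insert 5: appended to row 1. P = [[5]].
Insert 2: 2 bumps 5 from row 1; 5 starts row 2. P = [[2], [5]].
Insert 6: appended to row 1. P = [[2, 6], [5]].
Insert 7: appended to row 1. P = [[2, 6, 7], [5]].
Insert 3: 3 bumps 6 from row 1; 6 appends to row 2. P = [[2, 3, 7], [5, 6]].
Insert 1: 1 bumps 2 from row 1; 2 bumps 5 from row 2; 5 starts row 3. P = [[1, 3, 7], [2, 6], [5]].
Insert 4: 4 bumps 7 from row 1; 7 appends to row 2. P = [[1, 3, 4], [2, 6, 7], [5]].

So P = [[1, 3, 4], [2, 6, 7], [5]], Q = [[1, 3, 4], [2, 5, 7], [6]].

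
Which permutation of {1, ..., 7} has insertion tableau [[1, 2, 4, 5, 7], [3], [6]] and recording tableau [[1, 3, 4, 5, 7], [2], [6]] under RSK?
Reverse the RSK construction: for i from n down to 1, find the cell of Q containing i, remove the entry at that cell from P, and reverse-bump it up through P; the value ejected from row 1 is w(i).

Step i=7: Q has 7 at row 1, column 5; remove that cell from P, ejecting 7. So w(7) = 7. P is now [[1, 2, 4, 5], [3], [6]].
Step i=6: Q has 6 at row 3, column 1; remove 6 from row 3 of P and reverse-bump: 6 enters row 2 and ejects 3; 3 enters row 1 and ejects 2. So w(6) = 2. P is now [[1, 3, 4, 5], [6]].
Step i=5: Q has 5 at row 1, column 4; remove that cell from P, ejecting 5. So w(5) = 5. P is now [[1, 3, 4], [6]].
Step i=4: Q has 4 at row 1, column 3; remove that cell from P, ejecting 4. So w(4) = 4. P is now [[1, 3], [6]].
Step i=3: Q has 3 at row 1, column 2; remove that cell from P, ejecting 3. So w(3) = 3. P is now [[1], [6]].
Step i=2: Q has 2 at row 2, column 1; remove 6 from row 2 of P and reverse-bump: 6 enters row 1 and ejects 1. So w(2) = 1. P is now [[6]].
Step i=1: Q has 1 at row 1, column 1; remove that cell from P, ejecting 6. So w(1) = 6. P is now [].

So w = 6 1 3 4 5 2 7.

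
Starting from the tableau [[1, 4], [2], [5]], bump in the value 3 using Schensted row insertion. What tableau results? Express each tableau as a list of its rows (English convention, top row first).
In row 1, 3 replaces 4 (the leftmost entry greater than 3); 4 is bumped to row 2. 4 is appended to row 2. The new tableau is [[1, 3], [2, 4], [5]].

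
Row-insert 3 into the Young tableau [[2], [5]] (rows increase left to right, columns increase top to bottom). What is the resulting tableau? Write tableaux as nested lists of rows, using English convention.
3 is larger than every entry of row 1, so it is appended to row 1. The new tableau is [[2, 3], [5]].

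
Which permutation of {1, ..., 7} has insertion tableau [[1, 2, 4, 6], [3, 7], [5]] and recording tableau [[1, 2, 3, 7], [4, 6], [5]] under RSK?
Reverse the RSK construction: for i from n down to 1, find the cell of Q containing i, remove the entry at that cell from P, and reverse-bump it up through P; the value ejected from row 1 is w(i).

Step i=7: Q has 7 at row 1, column 4; remove that cell from P, ejecting 6. So w(7) = 6. P is now [[1, 2, 4], [3, 7], [5]].
Step i=6: Q has 6 at row 2, column 2; remove 7 from row 2 of P and reverse-bump: 7 enters row 1 and ejects 4. So w(6) = 4. P is now [[1, 2, 7], [3], [5]].
Step i=5: Q has 5 at row 3, column 1; remove 5 from row 3 of P and reverse-bump: 5 enters row 2 and ejects 3; 3 enters row 1 and ejects 2. So w(5) = 2. P is now [[1, 3, 7], [5]].
Step i=4: Q has 4 at row 2, column 1; remove 5 from row 2 of P and reverse-bump: 5 enters row 1 and ejects 3. So w(4) = 3. P is now [[1, 5, 7]].
Step i=3: Q has 3 at row 1, column 3; remove that cell from P, ejecting 7. So w(3) = 7. P is now [[1, 5]].
Step i=2: Q has 2 at row 1, column 2; remove that cell from P, ejecting 5. So w(2) = 5. P is now [[1]].
Step i=1: Q has 1 at row 1, column 1; remove that cell from P, ejecting 1. So w(1) = 1. P is now [].

So w = 1 5 7 3 2 4 6.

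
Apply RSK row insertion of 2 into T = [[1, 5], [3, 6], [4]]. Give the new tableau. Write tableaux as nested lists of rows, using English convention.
[[1, 2], [3, 5], [4, 6]]

In row 1, 2 replaces 5 (the leftmost entry greater than 2); 5 is bumped to row 2. In row 2, 5 replaces 6 (the leftmost entry greater than 5); 6 is bumped to row 3. 6 is appended to row 3. The new tableau is [[1, 2], [3, 5], [4, 6]].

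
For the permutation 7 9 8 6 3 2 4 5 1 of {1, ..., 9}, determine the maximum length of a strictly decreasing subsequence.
6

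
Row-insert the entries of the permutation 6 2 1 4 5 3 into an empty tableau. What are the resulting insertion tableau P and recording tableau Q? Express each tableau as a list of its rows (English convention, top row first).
P = [[1, 3, 5], [2, 4], [6]], Q = [[1, 4, 5], [2, 6], [3]]

Insert each entry of the permutation into P by Schensted row insertion, recording in Q the position of each new cell.

After inserting 6: P = [[6]].
After inserting 2: P = [[2], [6]].
After inserting 1: P = [[1], [2], [6]].
After inserting 4: P = [[1, 4], [2], [6]].
After inserting 5: P = [[1, 4, 5], [2], [6]].
After inserting 3: P = [[1, 3, 5], [2, 4], [6]].

So P = [[1, 3, 5], [2, 4], [6]], Q = [[1, 4, 5], [2, 6], [3]].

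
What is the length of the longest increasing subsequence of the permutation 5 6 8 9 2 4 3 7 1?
4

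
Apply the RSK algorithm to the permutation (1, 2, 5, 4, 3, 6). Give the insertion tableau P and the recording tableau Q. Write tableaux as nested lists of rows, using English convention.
P = [[1, 2, 3, 6], [4], [5]], Q = [[1, 2, 3, 6], [4], [5]]

Insert each entry of the permutation into P by Schensted row insertion, recording in Q the position of each new cell.

Insert 1: appended to row 1. P = [[1]], Q = [[1]].
Insert 2: appended to row 1. P = [[1, 2]], Q = [[1, 2]].
Insert 5: appended to row 1. P = [[1, 2, 5]], Q = [[1, 2, 3]].
Insert 4: 4 bumps 5 from row 1; 5 starts row 2. P = [[1, 2, 4], [5]], Q = [[1, 2, 3], [4]].
Insert 3: 3 bumps 4 from row 1; 4 bumps 5 from row 2; 5 starts row 3. P = [[1, 2, 3], [4], [5]], Q = [[1, 2, 3], [4], [5]].
Insert 6: appended to row 1. P = [[1, 2, 3, 6], [4], [5]], Q = [[1, 2, 3, 6], [4], [5]].

So P = [[1, 2, 3, 6], [4], [5]], Q = [[1, 2, 3, 6], [4], [5]].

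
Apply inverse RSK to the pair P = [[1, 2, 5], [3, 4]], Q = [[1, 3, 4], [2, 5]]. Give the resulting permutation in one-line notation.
3 1 4 5 2

Reverse the RSK construction: for i from n down to 1, find the cell of Q containing i, remove the entry at that cell from P, and reverse-bump it up through P; the value ejected from row 1 is w(i).

Step i=5: Q has 5 at row 2, column 2; remove 4 from row 2 of P and reverse-bump: 4 enters row 1 and ejects 2. So w(5) = 2. P is now [[1, 4, 5], [3]].
Step i=4: Q has 4 at row 1, column 3; remove that cell from P, ejecting 5. So w(4) = 5. P is now [[1, 4], [3]].
Step i=3: Q has 3 at row 1, column 2; remove that cell from P, ejecting 4. So w(3) = 4. P is now [[1], [3]].
Step i=2: Q has 2 at row 2, column 1; remove 3 from row 2 of P and reverse-bump: 3 enters row 1 and ejects 1. So w(2) = 1. P is now [[3]].
Step i=1: Q has 1 at row 1, column 1; remove that cell from P, ejecting 3. So w(1) = 3. P is now [].

So w = 3 1 4 5 2.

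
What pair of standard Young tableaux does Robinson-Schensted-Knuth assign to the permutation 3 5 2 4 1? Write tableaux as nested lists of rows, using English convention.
Insert each entry of the permutation into P by Schensted row insertion, recording in Q the position of each new cell.

Insert 3: appended to row 1. P = [[3]].
Insert 5: appended to row 1. P = [[3, 5]].
Insert 2: 2 bumps 3 from row 1; 3 starts row 2. P = [[2, 5], [3]].
Insert 4: 4 bumps 5 from row 1; 5 appends to row 2. P = [[2, 4], [3, 5]].
Insert 1: 1 bumps 2 from row 1; 2 bumps 3 from row 2; 3 starts row 3. P = [[1, 4], [2, 5], [3]].

So P = [[1, 4], [2, 5], [3]], Q = [[1, 2], [3, 4], [5]].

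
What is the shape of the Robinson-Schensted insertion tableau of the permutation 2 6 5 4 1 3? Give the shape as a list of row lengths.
RSK row insertion gives P = [[1, 3], [2, 4], [5], [6]], which has shape [2, 2, 1, 1].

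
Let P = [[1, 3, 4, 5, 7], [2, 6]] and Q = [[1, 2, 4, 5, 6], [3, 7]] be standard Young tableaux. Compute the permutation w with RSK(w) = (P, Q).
Reverse the RSK construction: for i from n down to 1, find the cell of Q containing i, remove the entry at that cell from P, and reverse-bump it up through P; the value ejected from row 1 is w(i).

Step i=7: Q has 7 at row 2, column 2; remove 6 from row 2 of P and reverse-bump: 6 enters row 1 and ejects 5. So w(7) = 5. P is now [[1, 3, 4, 6, 7], [2]].
Step i=6: Q has 6 at row 1, column 5; remove that cell from P, ejecting 7. So w(6) = 7. P is now [[1, 3, 4, 6], [2]].
Step i=5: Q has 5 at row 1, column 4; remove that cell from P, ejecting 6. So w(5) = 6. P is now [[1, 3, 4], [2]].
Step i=4: Q has 4 at row 1, column 3; remove that cell from P, ejecting 4. So w(4) = 4. P is now [[1, 3], [2]].
Step i=3: Q has 3 at row 2, column 1; remove 2 from row 2 of P and reverse-bump: 2 enters row 1 and ejects 1. So w(3) = 1. P is now [[2, 3]].
Step i=2: Q has 2 at row 1, column 2; remove that cell from P, ejecting 3. So w(2) = 3. P is now [[2]].
Step i=1: Q has 1 at row 1, column 1; remove that cell from P, ejecting 2. So w(1) = 2. P is now [].

So w = 2 3 1 4 6 7 5.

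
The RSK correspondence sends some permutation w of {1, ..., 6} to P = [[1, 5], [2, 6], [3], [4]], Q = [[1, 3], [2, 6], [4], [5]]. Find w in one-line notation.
Reverse the RSK construction: for i from n down to 1, find the cell of Q containing i, remove the entry at that cell from P, and reverse-bump it up through P; the value ejected from row 1 is w(i).

Step i=6: Q has 6 at row 2, column 2; remove 6 from row 2 of P and reverse-bump: 6 enters row 1 and ejects 5. So w(6) = 5. P is now [[1, 6], [2], [3], [4]].
Step i=5: Q has 5 at row 4, column 1; remove 4 from row 4 of P and reverse-bump: 4 enters row 3 and ejects 3; 3 enters row 2 and ejects 2; 2 enters row 1 and ejects 1. So w(5) = 1. P is now [[2, 6], [3], [4]].
Step i=4: Q has 4 at row 3, column 1; remove 4 from row 3 of P and reverse-bump: 4 enters row 2 and ejects 3; 3 enters row 1 and ejects 2. So w(4) = 2. P is now [[3, 6], [4]].
Step i=3: Q has 3 at row 1, column 2; remove that cell from P, ejecting 6. So w(3) = 6. P is now [[3], [4]].
Step i=2: Q has 2 at row 2, column 1; remove 4 from row 2 of P and reverse-bump: 4 enters row 1 and ejects 3. So w(2) = 3. P is now [[4]].
Step i=1: Q has 1 at row 1, column 1; remove that cell from P, ejecting 4. So w(1) = 4. P is now [].

So w = 4 3 6 2 1 5.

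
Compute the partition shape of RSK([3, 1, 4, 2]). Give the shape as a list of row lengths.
Row-insert each entry into an empty tableau.

After inserting 3: P = [[3]].
After inserting 1: P = [[1], [3]].
After inserting 4: P = [[1, 4], [3]].
After inserting 2: P = [[1, 2], [3, 4]].

The final insertion tableau P = [[1, 2], [3, 4]] has shape [2, 2].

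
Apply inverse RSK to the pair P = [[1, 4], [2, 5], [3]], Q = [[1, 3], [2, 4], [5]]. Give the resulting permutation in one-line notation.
3 2 5 4 1

Reverse the RSK construction: for i from n down to 1, find the cell of Q containing i, remove the entry at that cell from P, and reverse-bump it up through P; the value ejected from row 1 is w(i).

Step i=5: Q has 5 at row 3, column 1; remove 3 from row 3 of P and reverse-bump: 3 enters row 2 and ejects 2; 2 enters row 1 and ejects 1. So w(5) = 1. P is now [[2, 4], [3, 5]].
Step i=4: Q has 4 at row 2, column 2; remove 5 from row 2 of P and reverse-bump: 5 enters row 1 and ejects 4. So w(4) = 4. P is now [[2, 5], [3]].
Step i=3: Q has 3 at row 1, column 2; remove that cell from P, ejecting 5. So w(3) = 5. P is now [[2], [3]].
Step i=2: Q has 2 at row 2, column 1; remove 3 from row 2 of P and reverse-bump: 3 enters row 1 and ejects 2. So w(2) = 2. P is now [[3]].
Step i=1: Q has 1 at row 1, column 1; remove that cell from P, ejecting 3. So w(1) = 3. P is now [].

So w = 3 2 5 4 1.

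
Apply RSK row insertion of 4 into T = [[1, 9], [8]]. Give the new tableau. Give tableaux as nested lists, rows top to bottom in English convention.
[[1, 4], [8, 9]]

In row 1, 4 replaces 9 (the leftmost entry greater than 4); 9 is bumped to row 2. 9 is appended to row 2. The new tableau is [[1, 4], [8, 9]].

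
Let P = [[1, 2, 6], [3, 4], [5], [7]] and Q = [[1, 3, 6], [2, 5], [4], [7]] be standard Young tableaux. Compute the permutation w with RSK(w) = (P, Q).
Reverse the RSK construction: for i from n down to 1, find the cell of Q containing i, remove the entry at that cell from P, and reverse-bump it up through P; the value ejected from row 1 is w(i).

Step i=7: Q has 7 at row 4, column 1; remove 7 from row 4 of P and reverse-bump: 7 enters row 3 and ejects 5; 5 enters row 2 and ejects 4; 4 enters row 1 and ejects 2. So w(7) = 2. P is now [[1, 4, 6], [3, 5], [7]].
Step i=6: Q has 6 at row 1, column 3; remove that cell from P, ejecting 6. So w(6) = 6. P is now [[1, 4], [3, 5], [7]].
Step i=5: Q has 5 at row 2, column 2; remove 5 from row 2 of P and reverse-bump: 5 enters row 1 and ejects 4. So w(5) = 4. P is now [[1, 5], [3], [7]].
Step i=4: Q has 4 at row 3, column 1; remove 7 from row 3 of P and reverse-bump: 7 enters row 2 and ejects 3; 3 enters row 1 and ejects 1. So w(4) = 1. P is now [[3, 5], [7]].
Step i=3: Q has 3 at row 1, column 2; remove that cell from P, ejecting 5. So w(3) = 5. P is now [[3], [7]].
Step i=2: Q has 2 at row 2, column 1; remove 7 from row 2 of P and reverse-bump: 7 enters row 1 and ejects 3. So w(2) = 3. P is now [[7]].
Step i=1: Q has 1 at row 1, column 1; remove that cell from P, ejecting 7. So w(1) = 7. P is now [].

So w = 7 3 5 1 4 6 2.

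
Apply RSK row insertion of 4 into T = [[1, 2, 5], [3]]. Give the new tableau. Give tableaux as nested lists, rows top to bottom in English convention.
[[1, 2, 4], [3, 5]]

In row 1, 4 replaces 5 (the leftmost entry greater than 4); 5 is bumped to row 2. 5 is appended to row 2. The new tableau is [[1, 2, 4], [3, 5]].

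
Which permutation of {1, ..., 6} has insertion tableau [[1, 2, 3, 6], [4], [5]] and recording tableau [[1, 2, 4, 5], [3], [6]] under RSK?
1 5 2 4 6 3

Reverse the RSK construction: for i from n down to 1, find the cell of Q containing i, remove the entry at that cell from P, and reverse-bump it up through P; the value ejected from row 1 is w(i).

Step i=6: Q has 6 at row 3, column 1; remove 5 from row 3 of P and reverse-bump: 5 enters row 2 and ejects 4; 4 enters row 1 and ejects 3. So w(6) = 3. P is now [[1, 2, 4, 6], [5]].
Step i=5: Q has 5 at row 1, column 4; remove that cell from P, ejecting 6. So w(5) = 6. P is now [[1, 2, 4], [5]].
Step i=4: Q has 4 at row 1, column 3; remove that cell from P, ejecting 4. So w(4) = 4. P is now [[1, 2], [5]].
Step i=3: Q has 3 at row 2, column 1; remove 5 from row 2 of P and reverse-bump: 5 enters row 1 and ejects 2. So w(3) = 2. P is now [[1, 5]].
Step i=2: Q has 2 at row 1, column 2; remove that cell from P, ejecting 5. So w(2) = 5. P is now [[1]].
Step i=1: Q has 1 at row 1, column 1; remove that cell from P, ejecting 1. So w(1) = 1. P is now [].

So w = 1 5 2 4 6 3.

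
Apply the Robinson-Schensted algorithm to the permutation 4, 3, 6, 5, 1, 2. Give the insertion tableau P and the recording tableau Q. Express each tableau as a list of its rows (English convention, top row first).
Insert each entry of the permutation into P by Schensted row insertion, recording in Q the position of each new cell.

Insert 4: appended to row 1. P = [[4]].
Insert 3: 3 bumps 4 from row 1; 4 starts row 2. P = [[3], [4]].
Insert 6: appended to row 1. P = [[3, 6], [4]].
Insert 5: 5 bumps 6 from row 1; 6 appends to row 2. P = [[3, 5], [4, 6]].
Insert 1: 1 bumps 3 from row 1; 3 bumps 4 from row 2; 4 starts row 3. P = [[1, 5], [3, 6], [4]].
Insert 2: 2 bumps 5 from row 1; 5 bumps 6 from row 2; 6 appends to row 3. P = [[1, 2], [3, 5], [4, 6]].

So P = [[1, 2], [3, 5], [4, 6]], Q = [[1, 3], [2, 4], [5, 6]].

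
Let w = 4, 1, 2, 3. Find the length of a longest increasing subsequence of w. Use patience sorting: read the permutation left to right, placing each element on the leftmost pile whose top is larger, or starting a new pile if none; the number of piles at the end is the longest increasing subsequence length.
4: new pile. tops = [4]
1: onto pile 1 (replacing 4). tops = [1]
2: new pile. tops = [1, 2]
3: new pile. tops = [1, 2, 3]

3 piles, so the longest increasing subsequence has length 3.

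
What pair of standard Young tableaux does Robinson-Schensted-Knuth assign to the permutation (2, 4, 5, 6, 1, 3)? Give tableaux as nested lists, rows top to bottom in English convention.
Insert each entry of the permutation into P by Schensted row insertion, recording in Q the position of each new cell.

Insert 2: appended to row 1. P = [[2]].
Insert 4: appended to row 1. P = [[2, 4]].
Insert 5: appended to row 1. P = [[2, 4, 5]].
Insert 6: appended to row 1. P = [[2, 4, 5, 6]].
Insert 1: 1 bumps 2 from row 1; 2 starts row 2. P = [[1, 4, 5, 6], [2]].
Insert 3: 3 bumps 4 from row 1; 4 appends to row 2. P = [[1, 3, 5, 6], [2, 4]].

So P = [[1, 3, 5, 6], [2, 4]], Q = [[1, 2, 3, 4], [5, 6]].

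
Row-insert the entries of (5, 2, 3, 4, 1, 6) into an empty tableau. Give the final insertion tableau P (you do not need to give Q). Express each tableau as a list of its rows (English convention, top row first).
Insert 5: appended to row 1. P = [[5]].
Insert 2: 2 bumps 5 from row 1; 5 starts row 2. P = [[2], [5]].
Insert 3: appended to row 1. P = [[2, 3], [5]].
Insert 4: appended to row 1. P = [[2, 3, 4], [5]].
Insert 1: 1 bumps 2 from row 1; 2 bumps 5 from row 2; 5 starts row 3. P = [[1, 3, 4], [2], [5]].
Insert 6: appended to row 1. P = [[1, 3, 4, 6], [2], [5]].

So P = [[1, 3, 4, 6], [2], [5]].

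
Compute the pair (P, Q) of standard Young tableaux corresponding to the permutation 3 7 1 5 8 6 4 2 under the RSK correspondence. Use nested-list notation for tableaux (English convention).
Insert each entry of the permutation into P by Schensted row insertion, recording in Q the position of each new cell.

Insert 3: appended to row 1. P = [[3]].
Insert 7: appended to row 1. P = [[3, 7]].
Insert 1: 1 bumps 3 from row 1; 3 starts row 2. P = [[1, 7], [3]].
Insert 5: 5 bumps 7 from row 1; 7 appends to row 2. P = [[1, 5], [3, 7]].
Insert 8: appended to row 1. P = [[1, 5, 8], [3, 7]].
Insert 6: 6 bumps 8 from row 1; 8 appends to row 2. P = [[1, 5, 6], [3, 7, 8]].
Insert 4: 4 bumps 5 from row 1; 5 bumps 7 from row 2; 7 starts row 3. P = [[1, 4, 6], [3, 5, 8], [7]].
Insert 2: 2 bumps 4 from row 1; 4 bumps 5 from row 2; 5 bumps 7 from row 3; 7 starts row 4. P = [[1, 2, 6], [3, 4, 8], [5], [7]].

So P = [[1, 2, 6], [3, 4, 8], [5], [7]], Q = [[1, 2, 5], [3, 4, 6], [7], [8]].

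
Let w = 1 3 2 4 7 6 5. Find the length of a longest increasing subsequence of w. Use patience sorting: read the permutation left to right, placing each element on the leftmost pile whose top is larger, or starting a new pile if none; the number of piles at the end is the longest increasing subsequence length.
4

1: new pile. tops = [1]
3: new pile. tops = [1, 3]
2: onto pile 2 (replacing 3). tops = [1, 2]
4: new pile. tops = [1, 2, 4]
7: new pile. tops = [1, 2, 4, 7]
6: onto pile 4 (replacing 7). tops = [1, 2, 4, 6]
5: onto pile 4 (replacing 6). tops = [1, 2, 4, 5]

4 piles, so the longest increasing subsequence has length 4.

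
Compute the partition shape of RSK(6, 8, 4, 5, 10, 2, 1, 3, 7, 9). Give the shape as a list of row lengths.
[4, 3, 2, 1]

Row-insert each entry into an empty tableau.

After inserting 6: P = [[6]].
After inserting 8: P = [[6, 8]].
After inserting 4: P = [[4, 8], [6]].
After inserting 5: P = [[4, 5], [6, 8]].
After inserting 10: P = [[4, 5, 10], [6, 8]].
After inserting 2: P = [[2, 5, 10], [4, 8], [6]].
After inserting 1: P = [[1, 5, 10], [2, 8], [4], [6]].
After inserting 3: P = [[1, 3, 10], [2, 5], [4, 8], [6]].
After inserting 7: P = [[1, 3, 7], [2, 5, 10], [4, 8], [6]].
After inserting 9: P = [[1, 3, 7, 9], [2, 5, 10], [4, 8], [6]].

The final insertion tableau P = [[1, 3, 7, 9], [2, 5, 10], [4, 8], [6]] has shape [4, 3, 2, 1].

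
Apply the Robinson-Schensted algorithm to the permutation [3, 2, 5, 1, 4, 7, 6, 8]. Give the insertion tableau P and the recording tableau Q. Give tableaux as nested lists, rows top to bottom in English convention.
Insert each entry of the permutation into P by Schensted row insertion, recording in Q the position of each new cell.

Insert 3: appended to row 1. P = [[3]], Q = [[1]].
Insert 2: 2 bumps 3 from row 1; 3 starts row 2. P = [[2], [3]], Q = [[1], [2]].
Insert 5: appended to row 1. P = [[2, 5], [3]], Q = [[1, 3], [2]].
Insert 1: 1 bumps 2 from row 1; 2 bumps 3 from row 2; 3 starts row 3. P = [[1, 5], [2], [3]], Q = [[1, 3], [2], [4]].
Insert 4: 4 bumps 5 from row 1; 5 appends to row 2. P = [[1, 4], [2, 5], [3]], Q = [[1, 3], [2, 5], [4]].
Insert 7: appended to row 1. P = [[1, 4, 7], [2, 5], [3]], Q = [[1, 3, 6], [2, 5], [4]].
Insert 6: 6 bumps 7 from row 1; 7 appends to row 2. P = [[1, 4, 6], [2, 5, 7], [3]], Q = [[1, 3, 6], [2, 5, 7], [4]].
Insert 8: appended to row 1. P = [[1, 4, 6, 8], [2, 5, 7], [3]], Q = [[1, 3, 6, 8], [2, 5, 7], [4]].

So P = [[1, 4, 6, 8], [2, 5, 7], [3]], Q = [[1, 3, 6, 8], [2, 5, 7], [4]].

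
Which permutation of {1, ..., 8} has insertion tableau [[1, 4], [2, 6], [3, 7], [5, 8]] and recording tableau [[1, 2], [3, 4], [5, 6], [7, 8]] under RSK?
Reverse the RSK construction: for i from n down to 1, find the cell of Q containing i, remove the entry at that cell from P, and reverse-bump it up through P; the value ejected from row 1 is w(i).

Step i=8: Q has 8 at row 4, column 2; remove 8 from row 4 of P and reverse-bump: 8 enters row 3 and ejects 7; 7 enters row 2 and ejects 6; 6 enters row 1 and ejects 4. So w(8) = 4. P is now [[1, 6], [2, 7], [3, 8], [5]].
Step i=7: Q has 7 at row 4, column 1; remove 5 from row 4 of P and reverse-bump: 5 enters row 3 and ejects 3; 3 enters row 2 and ejects 2; 2 enters row 1 and ejects 1. So w(7) = 1. P is now [[2, 6], [3, 7], [5, 8]].
Step i=6: Q has 6 at row 3, column 2; remove 8 from row 3 of P and reverse-bump: 8 enters row 2 and ejects 7; 7 enters row 1 and ejects 6. So w(6) = 6. P is now [[2, 7], [3, 8], [5]].
Step i=5: Q has 5 at row 3, column 1; remove 5 from row 3 of P and reverse-bump: 5 enters row 2 and ejects 3; 3 enters row 1 and ejects 2. So w(5) = 2. P is now [[3, 7], [5, 8]].
Step i=4: Q has 4 at row 2, column 2; remove 8 from row 2 of P and reverse-bump: 8 enters row 1 and ejects 7. So w(4) = 7. P is now [[3, 8], [5]].
Step i=3: Q has 3 at row 2, column 1; remove 5 from row 2 of P and reverse-bump: 5 enters row 1 and ejects 3. So w(3) = 3. P is now [[5, 8]].
Step i=2: Q has 2 at row 1, column 2; remove that cell from P, ejecting 8. So w(2) = 8. P is now [[5]].
Step i=1: Q has 1 at row 1, column 1; remove that cell from P, ejecting 5. So w(1) = 5. P is now [].

So w = 5 8 3 7 2 6 1 4.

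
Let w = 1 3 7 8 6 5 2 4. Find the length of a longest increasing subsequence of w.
4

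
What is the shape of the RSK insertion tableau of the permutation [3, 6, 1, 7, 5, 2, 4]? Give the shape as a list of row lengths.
[3, 3, 1]

RSK row insertion gives P = [[1, 2, 4], [3, 5, 7], [6]], which has shape [3, 3, 1].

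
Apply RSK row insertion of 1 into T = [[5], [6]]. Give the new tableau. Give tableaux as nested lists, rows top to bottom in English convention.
[[1], [5], [6]]

In row 1, 1 replaces 5 (the leftmost entry greater than 1); 5 is bumped to row 2. In row 2, 5 replaces 6 (the leftmost entry greater than 5); 6 is bumped to row 3. 6 starts a new row 3. The new tableau is [[1], [5], [6]].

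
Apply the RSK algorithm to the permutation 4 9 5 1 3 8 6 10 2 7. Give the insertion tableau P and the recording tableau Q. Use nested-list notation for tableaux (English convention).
P = [[1, 2, 6, 7], [3, 5, 8, 10], [4], [9]], Q = [[1, 2, 6, 8], [3, 5, 7, 10], [4], [9]]

Insert each entry of the permutation into P by Schensted row insertion, recording in Q the position of each new cell.

Insert 4: appended to row 1. P = [[4]].
Insert 9: appended to row 1. P = [[4, 9]].
Insert 5: 5 bumps 9 from row 1; 9 starts row 2. P = [[4, 5], [9]].
Insert 1: 1 bumps 4 from row 1; 4 bumps 9 from row 2; 9 starts row 3. P = [[1, 5], [4], [9]].
Insert 3: 3 bumps 5 from row 1; 5 appends to row 2. P = [[1, 3], [4, 5], [9]].
Insert 8: appended to row 1. P = [[1, 3, 8], [4, 5], [9]].
Insert 6: 6 bumps 8 from row 1; 8 appends to row 2. P = [[1, 3, 6], [4, 5, 8], [9]].
Insert 10: appended to row 1. P = [[1, 3, 6, 10], [4, 5, 8], [9]].
Insert 2: 2 bumps 3 from row 1; 3 bumps 4 from row 2; 4 bumps 9 from row 3; 9 starts row 4. P = [[1, 2, 6, 10], [3, 5, 8], [4], [9]].
Insert 7: 7 bumps 10 from row 1; 10 appends to row 2. P = [[1, 2, 6, 7], [3, 5, 8, 10], [4], [9]].

So P = [[1, 2, 6, 7], [3, 5, 8, 10], [4], [9]], Q = [[1, 2, 6, 8], [3, 5, 7, 10], [4], [9]].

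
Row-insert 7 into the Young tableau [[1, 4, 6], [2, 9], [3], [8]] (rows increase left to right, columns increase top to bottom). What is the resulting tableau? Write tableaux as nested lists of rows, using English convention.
[[1, 4, 6, 7], [2, 9], [3], [8]]

7 is larger than every entry of row 1, so it is appended to row 1. The new tableau is [[1, 4, 6, 7], [2, 9], [3], [8]].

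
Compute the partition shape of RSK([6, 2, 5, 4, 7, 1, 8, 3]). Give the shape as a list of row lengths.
[4, 2, 1, 1]

Row-insert each entry into an empty tableau.

After inserting 6: P = [[6]].
After inserting 2: P = [[2], [6]].
After inserting 5: P = [[2, 5], [6]].
After inserting 4: P = [[2, 4], [5], [6]].
After inserting 7: P = [[2, 4, 7], [5], [6]].
After inserting 1: P = [[1, 4, 7], [2], [5], [6]].
After inserting 8: P = [[1, 4, 7, 8], [2], [5], [6]].
After inserting 3: P = [[1, 3, 7, 8], [2, 4], [5], [6]].

The final insertion tableau P = [[1, 3, 7, 8], [2, 4], [5], [6]] has shape [4, 2, 1, 1].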